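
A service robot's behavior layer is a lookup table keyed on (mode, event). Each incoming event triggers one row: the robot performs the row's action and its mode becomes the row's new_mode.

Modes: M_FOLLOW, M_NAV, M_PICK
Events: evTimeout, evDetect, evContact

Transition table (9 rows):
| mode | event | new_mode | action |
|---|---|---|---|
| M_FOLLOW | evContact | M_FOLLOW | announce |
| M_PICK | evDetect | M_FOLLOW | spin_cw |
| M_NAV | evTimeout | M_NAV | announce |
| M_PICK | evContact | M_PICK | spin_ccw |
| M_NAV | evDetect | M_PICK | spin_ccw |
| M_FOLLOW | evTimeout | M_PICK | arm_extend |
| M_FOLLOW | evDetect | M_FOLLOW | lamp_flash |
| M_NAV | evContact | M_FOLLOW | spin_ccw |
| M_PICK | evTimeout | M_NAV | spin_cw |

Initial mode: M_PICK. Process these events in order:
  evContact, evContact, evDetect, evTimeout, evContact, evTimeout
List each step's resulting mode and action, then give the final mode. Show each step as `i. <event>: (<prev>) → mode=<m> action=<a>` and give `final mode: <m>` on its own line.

1. evContact: (M_PICK) → mode=M_PICK action=spin_ccw
2. evContact: (M_PICK) → mode=M_PICK action=spin_ccw
3. evDetect: (M_PICK) → mode=M_FOLLOW action=spin_cw
4. evTimeout: (M_FOLLOW) → mode=M_PICK action=arm_extend
5. evContact: (M_PICK) → mode=M_PICK action=spin_ccw
6. evTimeout: (M_PICK) → mode=M_NAV action=spin_cw

final mode: M_NAV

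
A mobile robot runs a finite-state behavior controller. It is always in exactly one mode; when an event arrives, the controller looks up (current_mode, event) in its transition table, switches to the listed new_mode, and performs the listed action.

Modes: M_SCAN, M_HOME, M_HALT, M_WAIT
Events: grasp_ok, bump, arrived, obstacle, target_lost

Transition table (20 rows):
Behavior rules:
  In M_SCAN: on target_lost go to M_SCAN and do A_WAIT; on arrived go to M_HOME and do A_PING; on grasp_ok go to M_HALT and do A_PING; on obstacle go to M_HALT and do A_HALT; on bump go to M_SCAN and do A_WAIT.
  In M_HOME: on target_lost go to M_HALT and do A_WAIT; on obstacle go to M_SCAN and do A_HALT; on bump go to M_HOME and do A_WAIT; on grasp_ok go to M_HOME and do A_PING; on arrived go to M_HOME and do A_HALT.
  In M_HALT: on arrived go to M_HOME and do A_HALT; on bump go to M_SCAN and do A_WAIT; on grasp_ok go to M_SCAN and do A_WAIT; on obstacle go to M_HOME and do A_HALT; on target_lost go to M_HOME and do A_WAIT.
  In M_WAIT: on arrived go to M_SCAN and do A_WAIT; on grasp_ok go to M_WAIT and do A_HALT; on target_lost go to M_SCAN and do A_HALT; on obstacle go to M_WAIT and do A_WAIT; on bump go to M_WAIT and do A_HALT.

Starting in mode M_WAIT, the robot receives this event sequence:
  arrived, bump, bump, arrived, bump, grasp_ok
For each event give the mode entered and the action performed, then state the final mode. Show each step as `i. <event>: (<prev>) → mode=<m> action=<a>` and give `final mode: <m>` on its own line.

final mode: M_HOME

1. arrived: (M_WAIT) → mode=M_SCAN action=A_WAIT
2. bump: (M_SCAN) → mode=M_SCAN action=A_WAIT
3. bump: (M_SCAN) → mode=M_SCAN action=A_WAIT
4. arrived: (M_SCAN) → mode=M_HOME action=A_PING
5. bump: (M_HOME) → mode=M_HOME action=A_WAIT
6. grasp_ok: (M_HOME) → mode=M_HOME action=A_PING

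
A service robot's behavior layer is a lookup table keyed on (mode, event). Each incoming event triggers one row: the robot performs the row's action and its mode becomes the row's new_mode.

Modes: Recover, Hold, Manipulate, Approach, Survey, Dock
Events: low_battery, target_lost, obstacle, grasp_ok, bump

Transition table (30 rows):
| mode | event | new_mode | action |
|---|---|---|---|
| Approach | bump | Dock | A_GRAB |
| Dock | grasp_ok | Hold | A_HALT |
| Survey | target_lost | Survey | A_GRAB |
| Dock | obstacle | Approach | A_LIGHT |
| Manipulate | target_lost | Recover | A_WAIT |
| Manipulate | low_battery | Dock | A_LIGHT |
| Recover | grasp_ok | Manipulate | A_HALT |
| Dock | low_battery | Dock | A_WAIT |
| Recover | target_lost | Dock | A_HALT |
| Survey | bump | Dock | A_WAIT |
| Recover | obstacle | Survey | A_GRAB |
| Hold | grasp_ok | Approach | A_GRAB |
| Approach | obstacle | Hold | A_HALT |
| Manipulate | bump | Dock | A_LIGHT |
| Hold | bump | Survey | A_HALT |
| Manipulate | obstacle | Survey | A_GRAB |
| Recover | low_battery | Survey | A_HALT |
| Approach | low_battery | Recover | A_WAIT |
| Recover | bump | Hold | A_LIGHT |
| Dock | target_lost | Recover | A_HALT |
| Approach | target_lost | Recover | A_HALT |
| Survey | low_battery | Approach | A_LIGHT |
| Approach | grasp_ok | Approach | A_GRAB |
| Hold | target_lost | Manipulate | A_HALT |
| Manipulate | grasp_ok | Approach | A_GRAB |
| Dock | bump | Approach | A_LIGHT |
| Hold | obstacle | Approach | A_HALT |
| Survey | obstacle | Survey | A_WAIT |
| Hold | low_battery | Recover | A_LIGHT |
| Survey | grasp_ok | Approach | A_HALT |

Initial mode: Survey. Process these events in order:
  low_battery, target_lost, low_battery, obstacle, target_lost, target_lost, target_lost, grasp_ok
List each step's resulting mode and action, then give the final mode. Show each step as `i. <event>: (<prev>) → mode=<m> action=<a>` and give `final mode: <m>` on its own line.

final mode: Approach

1. low_battery: (Survey) → mode=Approach action=A_LIGHT
2. target_lost: (Approach) → mode=Recover action=A_HALT
3. low_battery: (Recover) → mode=Survey action=A_HALT
4. obstacle: (Survey) → mode=Survey action=A_WAIT
5. target_lost: (Survey) → mode=Survey action=A_GRAB
6. target_lost: (Survey) → mode=Survey action=A_GRAB
7. target_lost: (Survey) → mode=Survey action=A_GRAB
8. grasp_ok: (Survey) → mode=Approach action=A_HALT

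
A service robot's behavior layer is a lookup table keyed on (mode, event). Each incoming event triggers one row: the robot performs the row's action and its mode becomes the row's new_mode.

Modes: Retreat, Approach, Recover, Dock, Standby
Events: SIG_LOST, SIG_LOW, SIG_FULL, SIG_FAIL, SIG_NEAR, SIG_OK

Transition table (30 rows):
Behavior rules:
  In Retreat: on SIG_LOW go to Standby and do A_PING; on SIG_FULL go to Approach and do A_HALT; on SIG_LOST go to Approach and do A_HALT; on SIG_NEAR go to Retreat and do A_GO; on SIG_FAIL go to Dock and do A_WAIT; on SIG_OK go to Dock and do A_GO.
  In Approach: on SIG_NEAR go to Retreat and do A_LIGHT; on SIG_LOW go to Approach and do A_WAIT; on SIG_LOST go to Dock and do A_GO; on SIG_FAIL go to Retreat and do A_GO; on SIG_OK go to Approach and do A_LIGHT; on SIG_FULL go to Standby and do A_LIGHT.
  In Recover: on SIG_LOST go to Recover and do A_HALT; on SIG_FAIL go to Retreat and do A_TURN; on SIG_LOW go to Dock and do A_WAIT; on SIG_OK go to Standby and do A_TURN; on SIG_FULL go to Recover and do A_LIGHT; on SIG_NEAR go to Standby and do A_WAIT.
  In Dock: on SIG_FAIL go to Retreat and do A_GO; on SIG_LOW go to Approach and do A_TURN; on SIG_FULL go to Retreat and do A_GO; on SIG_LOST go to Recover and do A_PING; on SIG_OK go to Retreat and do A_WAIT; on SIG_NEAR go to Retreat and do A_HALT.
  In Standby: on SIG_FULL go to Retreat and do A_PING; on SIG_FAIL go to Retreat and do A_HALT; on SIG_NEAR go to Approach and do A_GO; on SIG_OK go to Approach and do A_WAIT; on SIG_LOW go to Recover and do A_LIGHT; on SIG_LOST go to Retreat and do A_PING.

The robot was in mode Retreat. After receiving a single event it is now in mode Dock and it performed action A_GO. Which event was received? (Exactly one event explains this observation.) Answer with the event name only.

SIG_OK

try SIG_LOST: (Retreat, SIG_LOST) → (Approach, A_HALT)
try SIG_LOW: (Retreat, SIG_LOW) → (Standby, A_PING)
try SIG_FULL: (Retreat, SIG_FULL) → (Approach, A_HALT)
try SIG_FAIL: (Retreat, SIG_FAIL) → (Dock, A_WAIT)
try SIG_NEAR: (Retreat, SIG_NEAR) → (Retreat, A_GO)
try SIG_OK: (Retreat, SIG_OK) → (Dock, A_GO)  ← matches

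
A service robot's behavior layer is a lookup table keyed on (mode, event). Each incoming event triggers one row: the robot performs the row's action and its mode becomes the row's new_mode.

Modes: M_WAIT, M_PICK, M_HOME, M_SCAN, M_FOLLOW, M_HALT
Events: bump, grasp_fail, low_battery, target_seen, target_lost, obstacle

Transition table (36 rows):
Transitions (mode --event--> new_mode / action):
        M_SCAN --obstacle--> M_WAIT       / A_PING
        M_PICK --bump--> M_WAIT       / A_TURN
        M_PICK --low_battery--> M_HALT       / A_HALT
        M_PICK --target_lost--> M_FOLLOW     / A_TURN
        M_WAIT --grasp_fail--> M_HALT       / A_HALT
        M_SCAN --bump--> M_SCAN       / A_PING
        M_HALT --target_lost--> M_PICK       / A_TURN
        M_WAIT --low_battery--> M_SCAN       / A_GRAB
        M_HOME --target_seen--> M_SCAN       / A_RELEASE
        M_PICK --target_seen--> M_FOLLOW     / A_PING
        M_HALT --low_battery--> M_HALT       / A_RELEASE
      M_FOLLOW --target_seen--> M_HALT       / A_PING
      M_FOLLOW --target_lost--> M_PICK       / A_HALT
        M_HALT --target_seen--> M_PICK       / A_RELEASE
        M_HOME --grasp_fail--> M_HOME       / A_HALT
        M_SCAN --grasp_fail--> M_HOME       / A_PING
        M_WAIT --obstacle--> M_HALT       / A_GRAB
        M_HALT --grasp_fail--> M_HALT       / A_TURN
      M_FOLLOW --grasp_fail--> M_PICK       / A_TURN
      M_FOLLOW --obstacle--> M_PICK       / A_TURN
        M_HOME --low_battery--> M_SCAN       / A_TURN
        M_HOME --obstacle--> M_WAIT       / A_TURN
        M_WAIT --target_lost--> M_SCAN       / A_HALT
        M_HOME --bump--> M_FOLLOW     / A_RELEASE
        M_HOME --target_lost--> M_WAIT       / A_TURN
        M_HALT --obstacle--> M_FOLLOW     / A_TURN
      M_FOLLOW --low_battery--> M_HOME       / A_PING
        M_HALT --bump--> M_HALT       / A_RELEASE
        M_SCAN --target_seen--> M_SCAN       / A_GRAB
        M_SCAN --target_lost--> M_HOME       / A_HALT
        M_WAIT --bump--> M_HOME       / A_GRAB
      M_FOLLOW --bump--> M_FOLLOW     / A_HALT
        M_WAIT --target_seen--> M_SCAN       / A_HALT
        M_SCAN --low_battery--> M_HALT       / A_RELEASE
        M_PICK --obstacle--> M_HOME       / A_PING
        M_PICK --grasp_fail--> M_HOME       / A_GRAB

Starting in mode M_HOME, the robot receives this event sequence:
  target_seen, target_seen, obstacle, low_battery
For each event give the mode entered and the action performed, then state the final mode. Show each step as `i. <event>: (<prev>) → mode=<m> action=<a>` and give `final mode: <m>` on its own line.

final mode: M_SCAN

1. target_seen: (M_HOME) → mode=M_SCAN action=A_RELEASE
2. target_seen: (M_SCAN) → mode=M_SCAN action=A_GRAB
3. obstacle: (M_SCAN) → mode=M_WAIT action=A_PING
4. low_battery: (M_WAIT) → mode=M_SCAN action=A_GRAB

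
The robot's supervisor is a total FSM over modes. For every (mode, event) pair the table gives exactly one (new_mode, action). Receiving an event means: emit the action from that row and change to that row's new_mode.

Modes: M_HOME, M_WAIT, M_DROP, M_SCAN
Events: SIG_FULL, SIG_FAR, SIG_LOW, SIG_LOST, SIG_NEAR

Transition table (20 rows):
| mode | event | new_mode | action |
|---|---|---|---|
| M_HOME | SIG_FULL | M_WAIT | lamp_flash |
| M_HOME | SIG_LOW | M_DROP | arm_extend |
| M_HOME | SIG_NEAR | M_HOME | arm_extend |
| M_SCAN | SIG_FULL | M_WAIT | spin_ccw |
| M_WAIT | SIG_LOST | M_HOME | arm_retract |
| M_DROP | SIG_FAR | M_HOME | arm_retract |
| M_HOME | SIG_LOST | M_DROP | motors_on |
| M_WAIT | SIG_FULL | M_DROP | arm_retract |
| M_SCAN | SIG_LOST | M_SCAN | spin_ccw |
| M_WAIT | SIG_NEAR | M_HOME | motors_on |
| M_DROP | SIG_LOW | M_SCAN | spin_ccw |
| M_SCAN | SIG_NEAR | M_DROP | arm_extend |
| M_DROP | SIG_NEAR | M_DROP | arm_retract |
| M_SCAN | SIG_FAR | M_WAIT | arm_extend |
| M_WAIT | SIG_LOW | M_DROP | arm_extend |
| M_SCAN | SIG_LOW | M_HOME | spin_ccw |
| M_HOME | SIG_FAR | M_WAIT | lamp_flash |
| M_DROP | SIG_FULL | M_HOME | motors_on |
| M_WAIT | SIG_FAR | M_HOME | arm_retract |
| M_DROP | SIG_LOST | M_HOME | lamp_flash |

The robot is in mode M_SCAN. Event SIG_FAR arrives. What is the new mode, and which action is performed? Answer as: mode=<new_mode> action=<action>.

current mode = M_SCAN; filter table to that mode:
  (M_SCAN, SIG_FULL) → (M_WAIT, spin_ccw)
  (M_SCAN, SIG_LOST) → (M_SCAN, spin_ccw)
  (M_SCAN, SIG_NEAR) → (M_DROP, arm_extend)
  (M_SCAN, SIG_FAR) → (M_WAIT, arm_extend)  ← event matches
  (M_SCAN, SIG_LOW) → (M_HOME, spin_ccw)
event = SIG_FAR selects (M_WAIT, arm_extend)

mode=M_WAIT action=arm_extend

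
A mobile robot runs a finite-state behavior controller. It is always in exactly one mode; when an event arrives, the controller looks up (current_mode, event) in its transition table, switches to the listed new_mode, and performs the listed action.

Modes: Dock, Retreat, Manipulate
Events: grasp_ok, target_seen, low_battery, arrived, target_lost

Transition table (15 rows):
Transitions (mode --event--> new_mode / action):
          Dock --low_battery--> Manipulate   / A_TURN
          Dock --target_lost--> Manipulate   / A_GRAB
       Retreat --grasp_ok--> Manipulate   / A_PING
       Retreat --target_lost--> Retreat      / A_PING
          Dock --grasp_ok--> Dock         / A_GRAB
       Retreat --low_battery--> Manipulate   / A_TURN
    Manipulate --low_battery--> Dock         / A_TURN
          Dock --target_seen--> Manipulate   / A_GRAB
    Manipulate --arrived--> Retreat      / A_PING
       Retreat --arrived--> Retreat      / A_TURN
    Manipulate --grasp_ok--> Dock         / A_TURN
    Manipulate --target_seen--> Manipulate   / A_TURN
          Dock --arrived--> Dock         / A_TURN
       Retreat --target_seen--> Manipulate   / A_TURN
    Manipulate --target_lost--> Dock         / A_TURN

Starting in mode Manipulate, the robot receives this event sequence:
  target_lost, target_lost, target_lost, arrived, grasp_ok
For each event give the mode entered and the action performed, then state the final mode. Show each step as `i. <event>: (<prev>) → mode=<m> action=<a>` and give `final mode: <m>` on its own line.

1. target_lost: (Manipulate) → mode=Dock action=A_TURN
2. target_lost: (Dock) → mode=Manipulate action=A_GRAB
3. target_lost: (Manipulate) → mode=Dock action=A_TURN
4. arrived: (Dock) → mode=Dock action=A_TURN
5. grasp_ok: (Dock) → mode=Dock action=A_GRAB

final mode: Dock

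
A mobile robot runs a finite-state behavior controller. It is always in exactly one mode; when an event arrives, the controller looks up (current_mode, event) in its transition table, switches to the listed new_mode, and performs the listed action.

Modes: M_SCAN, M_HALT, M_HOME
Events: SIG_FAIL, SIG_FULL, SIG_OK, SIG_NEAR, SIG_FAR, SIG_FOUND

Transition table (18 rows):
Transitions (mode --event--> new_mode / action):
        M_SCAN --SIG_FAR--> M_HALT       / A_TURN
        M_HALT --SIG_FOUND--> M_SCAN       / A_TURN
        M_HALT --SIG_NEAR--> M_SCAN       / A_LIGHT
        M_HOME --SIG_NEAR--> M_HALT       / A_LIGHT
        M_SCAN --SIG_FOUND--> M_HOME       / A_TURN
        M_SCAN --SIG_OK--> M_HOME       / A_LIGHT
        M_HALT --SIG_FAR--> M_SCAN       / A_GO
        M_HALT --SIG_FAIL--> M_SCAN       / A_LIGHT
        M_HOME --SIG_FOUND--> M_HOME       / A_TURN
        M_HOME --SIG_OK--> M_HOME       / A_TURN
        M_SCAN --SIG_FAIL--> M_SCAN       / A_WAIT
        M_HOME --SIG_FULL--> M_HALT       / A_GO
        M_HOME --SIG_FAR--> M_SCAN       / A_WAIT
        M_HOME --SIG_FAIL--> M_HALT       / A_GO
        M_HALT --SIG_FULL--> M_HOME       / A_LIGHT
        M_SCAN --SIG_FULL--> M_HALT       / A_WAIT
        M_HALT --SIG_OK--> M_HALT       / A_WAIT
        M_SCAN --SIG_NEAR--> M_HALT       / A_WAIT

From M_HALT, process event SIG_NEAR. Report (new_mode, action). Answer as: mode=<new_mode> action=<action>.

mode=M_SCAN action=A_LIGHT

current mode = M_HALT; filter table to that mode:
  (M_HALT, SIG_FOUND) → (M_SCAN, A_TURN)
  (M_HALT, SIG_NEAR) → (M_SCAN, A_LIGHT)  ← event matches
  (M_HALT, SIG_FAR) → (M_SCAN, A_GO)
  (M_HALT, SIG_FAIL) → (M_SCAN, A_LIGHT)
  (M_HALT, SIG_FULL) → (M_HOME, A_LIGHT)
  (M_HALT, SIG_OK) → (M_HALT, A_WAIT)
event = SIG_NEAR selects (M_SCAN, A_LIGHT)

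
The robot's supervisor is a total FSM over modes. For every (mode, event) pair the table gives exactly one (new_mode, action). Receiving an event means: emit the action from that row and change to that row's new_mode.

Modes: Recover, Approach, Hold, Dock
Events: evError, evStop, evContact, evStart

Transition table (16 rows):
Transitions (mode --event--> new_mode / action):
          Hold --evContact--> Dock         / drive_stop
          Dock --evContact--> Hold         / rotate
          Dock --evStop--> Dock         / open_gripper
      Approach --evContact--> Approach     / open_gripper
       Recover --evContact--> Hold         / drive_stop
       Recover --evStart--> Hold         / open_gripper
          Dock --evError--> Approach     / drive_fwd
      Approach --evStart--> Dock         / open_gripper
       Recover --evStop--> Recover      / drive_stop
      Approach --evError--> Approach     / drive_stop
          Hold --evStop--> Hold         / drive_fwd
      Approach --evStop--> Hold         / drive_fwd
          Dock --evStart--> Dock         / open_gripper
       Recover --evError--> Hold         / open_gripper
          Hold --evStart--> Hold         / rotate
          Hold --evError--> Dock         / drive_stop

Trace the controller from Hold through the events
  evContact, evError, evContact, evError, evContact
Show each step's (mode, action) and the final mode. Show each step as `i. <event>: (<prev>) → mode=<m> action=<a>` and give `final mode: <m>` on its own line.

1. evContact: (Hold) → mode=Dock action=drive_stop
2. evError: (Dock) → mode=Approach action=drive_fwd
3. evContact: (Approach) → mode=Approach action=open_gripper
4. evError: (Approach) → mode=Approach action=drive_stop
5. evContact: (Approach) → mode=Approach action=open_gripper

final mode: Approach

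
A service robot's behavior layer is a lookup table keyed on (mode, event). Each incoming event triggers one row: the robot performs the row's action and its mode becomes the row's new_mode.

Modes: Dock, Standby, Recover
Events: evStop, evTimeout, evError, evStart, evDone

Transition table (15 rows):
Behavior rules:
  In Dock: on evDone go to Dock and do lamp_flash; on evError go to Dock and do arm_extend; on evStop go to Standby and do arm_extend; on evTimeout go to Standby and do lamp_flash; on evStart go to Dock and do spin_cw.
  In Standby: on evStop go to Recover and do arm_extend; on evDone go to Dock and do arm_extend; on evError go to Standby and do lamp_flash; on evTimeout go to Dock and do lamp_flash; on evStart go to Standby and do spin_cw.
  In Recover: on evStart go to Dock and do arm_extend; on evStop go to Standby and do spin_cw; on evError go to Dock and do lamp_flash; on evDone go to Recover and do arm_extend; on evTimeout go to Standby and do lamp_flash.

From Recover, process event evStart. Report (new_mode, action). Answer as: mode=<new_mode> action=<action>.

current mode = Recover; filter table to that mode:
  (Recover, evStart) → (Dock, arm_extend)  ← event matches
  (Recover, evStop) → (Standby, spin_cw)
  (Recover, evError) → (Dock, lamp_flash)
  (Recover, evDone) → (Recover, arm_extend)
  (Recover, evTimeout) → (Standby, lamp_flash)
event = evStart selects (Dock, arm_extend)

mode=Dock action=arm_extend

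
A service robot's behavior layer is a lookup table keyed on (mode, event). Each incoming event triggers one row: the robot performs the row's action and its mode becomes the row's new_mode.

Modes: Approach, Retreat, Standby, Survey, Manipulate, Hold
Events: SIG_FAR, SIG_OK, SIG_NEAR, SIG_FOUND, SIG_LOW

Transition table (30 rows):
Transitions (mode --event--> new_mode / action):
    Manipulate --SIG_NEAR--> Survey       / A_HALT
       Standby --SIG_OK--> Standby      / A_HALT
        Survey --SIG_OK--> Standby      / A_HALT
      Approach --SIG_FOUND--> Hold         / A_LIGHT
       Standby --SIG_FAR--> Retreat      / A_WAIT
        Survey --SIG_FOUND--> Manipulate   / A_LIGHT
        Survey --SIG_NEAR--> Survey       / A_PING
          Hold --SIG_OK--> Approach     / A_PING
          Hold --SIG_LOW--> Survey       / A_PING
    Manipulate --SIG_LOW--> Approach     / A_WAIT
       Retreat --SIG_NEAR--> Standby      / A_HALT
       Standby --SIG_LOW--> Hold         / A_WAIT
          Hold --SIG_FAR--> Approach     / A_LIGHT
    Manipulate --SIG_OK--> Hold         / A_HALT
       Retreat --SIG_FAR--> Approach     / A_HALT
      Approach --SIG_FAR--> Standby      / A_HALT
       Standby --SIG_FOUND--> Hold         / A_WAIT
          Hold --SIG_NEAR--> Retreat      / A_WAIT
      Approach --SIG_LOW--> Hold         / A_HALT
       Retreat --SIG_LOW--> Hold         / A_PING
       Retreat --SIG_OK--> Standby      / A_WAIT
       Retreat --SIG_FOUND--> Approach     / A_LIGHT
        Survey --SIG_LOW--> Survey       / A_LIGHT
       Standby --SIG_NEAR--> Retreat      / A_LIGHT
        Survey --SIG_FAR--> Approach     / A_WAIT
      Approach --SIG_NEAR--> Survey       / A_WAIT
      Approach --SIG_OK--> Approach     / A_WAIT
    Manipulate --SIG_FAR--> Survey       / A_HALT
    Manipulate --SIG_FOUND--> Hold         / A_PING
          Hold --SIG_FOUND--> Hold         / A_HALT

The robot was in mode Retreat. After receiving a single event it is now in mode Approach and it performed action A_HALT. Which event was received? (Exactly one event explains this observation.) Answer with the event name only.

try SIG_FAR: (Retreat, SIG_FAR) → (Approach, A_HALT)  ← matches
try SIG_OK: (Retreat, SIG_OK) → (Standby, A_WAIT)
try SIG_NEAR: (Retreat, SIG_NEAR) → (Standby, A_HALT)
try SIG_FOUND: (Retreat, SIG_FOUND) → (Approach, A_LIGHT)
try SIG_LOW: (Retreat, SIG_LOW) → (Hold, A_PING)

SIG_FAR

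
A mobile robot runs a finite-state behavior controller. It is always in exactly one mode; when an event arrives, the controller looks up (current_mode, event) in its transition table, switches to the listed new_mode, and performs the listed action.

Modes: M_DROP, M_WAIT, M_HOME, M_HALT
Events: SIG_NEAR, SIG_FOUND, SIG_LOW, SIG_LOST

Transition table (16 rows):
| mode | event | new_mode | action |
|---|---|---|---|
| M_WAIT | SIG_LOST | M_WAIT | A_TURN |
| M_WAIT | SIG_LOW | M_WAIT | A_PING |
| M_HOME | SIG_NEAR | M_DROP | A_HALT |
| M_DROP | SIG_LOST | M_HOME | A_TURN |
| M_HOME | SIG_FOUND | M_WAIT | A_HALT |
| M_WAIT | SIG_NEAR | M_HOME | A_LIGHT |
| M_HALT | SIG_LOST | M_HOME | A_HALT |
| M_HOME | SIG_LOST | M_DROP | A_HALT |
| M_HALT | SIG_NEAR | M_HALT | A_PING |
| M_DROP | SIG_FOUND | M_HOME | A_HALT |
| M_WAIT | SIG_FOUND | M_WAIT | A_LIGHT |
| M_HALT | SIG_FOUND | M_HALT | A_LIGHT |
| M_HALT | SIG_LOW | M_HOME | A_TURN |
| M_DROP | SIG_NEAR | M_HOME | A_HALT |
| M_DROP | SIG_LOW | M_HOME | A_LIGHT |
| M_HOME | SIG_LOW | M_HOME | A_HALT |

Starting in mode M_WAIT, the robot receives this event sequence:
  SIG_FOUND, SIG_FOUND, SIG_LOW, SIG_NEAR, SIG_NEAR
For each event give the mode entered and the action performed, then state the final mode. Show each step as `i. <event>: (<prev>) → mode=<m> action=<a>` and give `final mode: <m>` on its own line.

final mode: M_DROP

1. SIG_FOUND: (M_WAIT) → mode=M_WAIT action=A_LIGHT
2. SIG_FOUND: (M_WAIT) → mode=M_WAIT action=A_LIGHT
3. SIG_LOW: (M_WAIT) → mode=M_WAIT action=A_PING
4. SIG_NEAR: (M_WAIT) → mode=M_HOME action=A_LIGHT
5. SIG_NEAR: (M_HOME) → mode=M_DROP action=A_HALT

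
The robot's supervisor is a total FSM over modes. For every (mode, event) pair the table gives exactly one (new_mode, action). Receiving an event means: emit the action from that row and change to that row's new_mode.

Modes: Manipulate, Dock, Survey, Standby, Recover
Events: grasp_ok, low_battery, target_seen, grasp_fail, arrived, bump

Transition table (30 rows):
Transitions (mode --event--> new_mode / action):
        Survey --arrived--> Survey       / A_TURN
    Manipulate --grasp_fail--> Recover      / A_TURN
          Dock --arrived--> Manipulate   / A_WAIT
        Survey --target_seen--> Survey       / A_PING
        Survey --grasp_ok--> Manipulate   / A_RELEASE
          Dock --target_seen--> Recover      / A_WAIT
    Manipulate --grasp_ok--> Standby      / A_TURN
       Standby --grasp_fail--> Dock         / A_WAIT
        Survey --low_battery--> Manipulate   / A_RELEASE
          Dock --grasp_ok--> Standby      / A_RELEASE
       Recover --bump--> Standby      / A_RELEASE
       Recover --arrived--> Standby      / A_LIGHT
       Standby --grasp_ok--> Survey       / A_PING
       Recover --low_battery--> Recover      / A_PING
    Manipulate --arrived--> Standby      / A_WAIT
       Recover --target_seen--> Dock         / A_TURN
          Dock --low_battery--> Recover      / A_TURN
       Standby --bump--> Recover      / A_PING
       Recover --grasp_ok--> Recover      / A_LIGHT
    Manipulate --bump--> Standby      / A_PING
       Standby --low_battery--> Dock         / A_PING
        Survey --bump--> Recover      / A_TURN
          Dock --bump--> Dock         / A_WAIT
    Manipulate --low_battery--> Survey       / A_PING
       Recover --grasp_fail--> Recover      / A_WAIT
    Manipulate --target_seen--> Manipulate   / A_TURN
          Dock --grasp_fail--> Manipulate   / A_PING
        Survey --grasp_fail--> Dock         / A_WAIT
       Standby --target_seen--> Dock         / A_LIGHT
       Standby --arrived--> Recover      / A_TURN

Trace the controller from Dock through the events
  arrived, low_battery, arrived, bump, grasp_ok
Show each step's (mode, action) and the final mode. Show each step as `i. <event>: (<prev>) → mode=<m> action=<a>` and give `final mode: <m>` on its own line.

final mode: Recover

1. arrived: (Dock) → mode=Manipulate action=A_WAIT
2. low_battery: (Manipulate) → mode=Survey action=A_PING
3. arrived: (Survey) → mode=Survey action=A_TURN
4. bump: (Survey) → mode=Recover action=A_TURN
5. grasp_ok: (Recover) → mode=Recover action=A_LIGHT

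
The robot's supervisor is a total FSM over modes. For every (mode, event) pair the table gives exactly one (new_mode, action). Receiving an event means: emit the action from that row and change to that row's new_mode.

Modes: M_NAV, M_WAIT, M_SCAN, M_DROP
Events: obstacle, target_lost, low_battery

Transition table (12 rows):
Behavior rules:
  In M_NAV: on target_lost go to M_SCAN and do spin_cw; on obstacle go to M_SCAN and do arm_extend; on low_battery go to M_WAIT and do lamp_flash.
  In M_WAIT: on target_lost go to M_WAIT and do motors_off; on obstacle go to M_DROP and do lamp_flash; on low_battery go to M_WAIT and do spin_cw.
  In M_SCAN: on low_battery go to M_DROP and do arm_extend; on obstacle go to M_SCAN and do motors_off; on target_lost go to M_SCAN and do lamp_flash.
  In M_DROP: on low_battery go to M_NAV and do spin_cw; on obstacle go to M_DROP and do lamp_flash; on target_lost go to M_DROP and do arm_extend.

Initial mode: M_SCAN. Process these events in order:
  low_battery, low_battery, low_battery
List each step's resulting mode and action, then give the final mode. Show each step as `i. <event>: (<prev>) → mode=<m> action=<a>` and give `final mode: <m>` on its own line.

1. low_battery: (M_SCAN) → mode=M_DROP action=arm_extend
2. low_battery: (M_DROP) → mode=M_NAV action=spin_cw
3. low_battery: (M_NAV) → mode=M_WAIT action=lamp_flash

final mode: M_WAIT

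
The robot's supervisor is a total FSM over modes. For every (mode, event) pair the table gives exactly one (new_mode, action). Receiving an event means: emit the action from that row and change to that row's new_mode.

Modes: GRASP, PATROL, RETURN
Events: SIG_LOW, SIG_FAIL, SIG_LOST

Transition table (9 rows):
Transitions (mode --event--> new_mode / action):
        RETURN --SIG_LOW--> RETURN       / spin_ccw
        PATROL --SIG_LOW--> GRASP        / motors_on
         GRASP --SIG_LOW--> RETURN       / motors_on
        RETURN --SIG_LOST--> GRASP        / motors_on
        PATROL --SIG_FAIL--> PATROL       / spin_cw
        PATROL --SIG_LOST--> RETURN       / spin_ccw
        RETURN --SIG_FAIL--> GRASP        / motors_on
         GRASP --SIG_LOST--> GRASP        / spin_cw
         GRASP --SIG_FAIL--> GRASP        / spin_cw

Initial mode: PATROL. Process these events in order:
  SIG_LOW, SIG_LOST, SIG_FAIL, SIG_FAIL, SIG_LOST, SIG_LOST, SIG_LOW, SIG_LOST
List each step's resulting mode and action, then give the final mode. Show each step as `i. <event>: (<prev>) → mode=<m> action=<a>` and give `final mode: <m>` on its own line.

1. SIG_LOW: (PATROL) → mode=GRASP action=motors_on
2. SIG_LOST: (GRASP) → mode=GRASP action=spin_cw
3. SIG_FAIL: (GRASP) → mode=GRASP action=spin_cw
4. SIG_FAIL: (GRASP) → mode=GRASP action=spin_cw
5. SIG_LOST: (GRASP) → mode=GRASP action=spin_cw
6. SIG_LOST: (GRASP) → mode=GRASP action=spin_cw
7. SIG_LOW: (GRASP) → mode=RETURN action=motors_on
8. SIG_LOST: (RETURN) → mode=GRASP action=motors_on

final mode: GRASP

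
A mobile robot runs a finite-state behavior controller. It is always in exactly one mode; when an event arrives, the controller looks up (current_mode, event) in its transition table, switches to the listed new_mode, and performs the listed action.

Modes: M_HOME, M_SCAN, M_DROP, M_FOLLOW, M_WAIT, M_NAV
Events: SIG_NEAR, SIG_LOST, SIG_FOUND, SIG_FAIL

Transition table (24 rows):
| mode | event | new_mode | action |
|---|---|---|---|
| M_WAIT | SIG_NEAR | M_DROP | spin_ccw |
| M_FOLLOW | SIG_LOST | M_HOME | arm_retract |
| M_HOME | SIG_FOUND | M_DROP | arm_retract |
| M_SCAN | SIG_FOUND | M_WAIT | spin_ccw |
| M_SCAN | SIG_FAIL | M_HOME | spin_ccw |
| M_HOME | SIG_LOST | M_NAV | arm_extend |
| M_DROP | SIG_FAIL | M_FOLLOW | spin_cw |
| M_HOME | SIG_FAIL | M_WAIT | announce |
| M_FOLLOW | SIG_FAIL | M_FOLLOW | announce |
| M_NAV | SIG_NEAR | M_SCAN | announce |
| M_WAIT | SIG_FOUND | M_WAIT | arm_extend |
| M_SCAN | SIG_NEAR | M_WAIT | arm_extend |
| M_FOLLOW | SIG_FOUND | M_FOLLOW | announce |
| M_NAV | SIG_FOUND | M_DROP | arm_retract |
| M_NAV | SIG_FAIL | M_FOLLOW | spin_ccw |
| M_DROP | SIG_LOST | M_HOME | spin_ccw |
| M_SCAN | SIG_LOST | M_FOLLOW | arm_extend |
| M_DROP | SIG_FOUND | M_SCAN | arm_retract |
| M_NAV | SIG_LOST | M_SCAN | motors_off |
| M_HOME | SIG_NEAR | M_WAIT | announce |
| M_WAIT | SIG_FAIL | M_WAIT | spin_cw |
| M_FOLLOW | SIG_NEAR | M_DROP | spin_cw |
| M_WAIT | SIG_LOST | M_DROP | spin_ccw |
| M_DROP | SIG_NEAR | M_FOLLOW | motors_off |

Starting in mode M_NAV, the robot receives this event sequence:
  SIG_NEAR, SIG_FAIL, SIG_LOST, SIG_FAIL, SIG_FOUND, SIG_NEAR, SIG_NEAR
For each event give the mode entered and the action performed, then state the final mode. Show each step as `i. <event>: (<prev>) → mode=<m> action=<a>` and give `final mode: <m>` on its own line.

final mode: M_FOLLOW

1. SIG_NEAR: (M_NAV) → mode=M_SCAN action=announce
2. SIG_FAIL: (M_SCAN) → mode=M_HOME action=spin_ccw
3. SIG_LOST: (M_HOME) → mode=M_NAV action=arm_extend
4. SIG_FAIL: (M_NAV) → mode=M_FOLLOW action=spin_ccw
5. SIG_FOUND: (M_FOLLOW) → mode=M_FOLLOW action=announce
6. SIG_NEAR: (M_FOLLOW) → mode=M_DROP action=spin_cw
7. SIG_NEAR: (M_DROP) → mode=M_FOLLOW action=motors_off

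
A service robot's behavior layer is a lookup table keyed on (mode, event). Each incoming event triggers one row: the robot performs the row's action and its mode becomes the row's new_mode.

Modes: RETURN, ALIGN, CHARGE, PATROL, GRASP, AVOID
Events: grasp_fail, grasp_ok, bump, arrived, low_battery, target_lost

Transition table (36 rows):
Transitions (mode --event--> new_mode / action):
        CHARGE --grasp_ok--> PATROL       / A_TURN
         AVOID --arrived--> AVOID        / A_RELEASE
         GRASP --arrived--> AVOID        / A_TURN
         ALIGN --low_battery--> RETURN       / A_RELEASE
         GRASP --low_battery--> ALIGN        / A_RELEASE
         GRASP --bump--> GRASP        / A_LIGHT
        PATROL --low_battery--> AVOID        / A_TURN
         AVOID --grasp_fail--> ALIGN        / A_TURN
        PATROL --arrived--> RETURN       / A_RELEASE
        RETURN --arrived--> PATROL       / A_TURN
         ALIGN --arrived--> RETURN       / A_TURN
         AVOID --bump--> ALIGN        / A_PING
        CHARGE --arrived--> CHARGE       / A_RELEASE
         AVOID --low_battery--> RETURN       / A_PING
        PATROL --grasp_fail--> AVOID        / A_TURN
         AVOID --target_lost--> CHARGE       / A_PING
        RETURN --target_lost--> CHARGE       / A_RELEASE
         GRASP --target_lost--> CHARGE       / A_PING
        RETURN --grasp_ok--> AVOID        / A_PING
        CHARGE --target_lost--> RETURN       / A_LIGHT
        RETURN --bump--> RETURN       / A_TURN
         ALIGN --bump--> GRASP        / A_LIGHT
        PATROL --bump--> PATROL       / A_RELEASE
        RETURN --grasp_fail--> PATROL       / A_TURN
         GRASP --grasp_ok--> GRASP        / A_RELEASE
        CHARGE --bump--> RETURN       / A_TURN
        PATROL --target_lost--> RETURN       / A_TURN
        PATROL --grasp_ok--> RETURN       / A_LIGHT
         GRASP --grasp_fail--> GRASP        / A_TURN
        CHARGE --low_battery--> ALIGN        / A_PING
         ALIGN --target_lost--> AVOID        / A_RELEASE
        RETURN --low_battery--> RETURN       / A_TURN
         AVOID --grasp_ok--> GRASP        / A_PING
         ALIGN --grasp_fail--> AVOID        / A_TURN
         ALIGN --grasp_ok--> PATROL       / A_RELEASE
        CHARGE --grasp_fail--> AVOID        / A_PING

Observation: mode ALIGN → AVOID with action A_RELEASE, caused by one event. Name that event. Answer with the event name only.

target_lost

try grasp_fail: (ALIGN, grasp_fail) → (AVOID, A_TURN)
try grasp_ok: (ALIGN, grasp_ok) → (PATROL, A_RELEASE)
try bump: (ALIGN, bump) → (GRASP, A_LIGHT)
try arrived: (ALIGN, arrived) → (RETURN, A_TURN)
try low_battery: (ALIGN, low_battery) → (RETURN, A_RELEASE)
try target_lost: (ALIGN, target_lost) → (AVOID, A_RELEASE)  ← matches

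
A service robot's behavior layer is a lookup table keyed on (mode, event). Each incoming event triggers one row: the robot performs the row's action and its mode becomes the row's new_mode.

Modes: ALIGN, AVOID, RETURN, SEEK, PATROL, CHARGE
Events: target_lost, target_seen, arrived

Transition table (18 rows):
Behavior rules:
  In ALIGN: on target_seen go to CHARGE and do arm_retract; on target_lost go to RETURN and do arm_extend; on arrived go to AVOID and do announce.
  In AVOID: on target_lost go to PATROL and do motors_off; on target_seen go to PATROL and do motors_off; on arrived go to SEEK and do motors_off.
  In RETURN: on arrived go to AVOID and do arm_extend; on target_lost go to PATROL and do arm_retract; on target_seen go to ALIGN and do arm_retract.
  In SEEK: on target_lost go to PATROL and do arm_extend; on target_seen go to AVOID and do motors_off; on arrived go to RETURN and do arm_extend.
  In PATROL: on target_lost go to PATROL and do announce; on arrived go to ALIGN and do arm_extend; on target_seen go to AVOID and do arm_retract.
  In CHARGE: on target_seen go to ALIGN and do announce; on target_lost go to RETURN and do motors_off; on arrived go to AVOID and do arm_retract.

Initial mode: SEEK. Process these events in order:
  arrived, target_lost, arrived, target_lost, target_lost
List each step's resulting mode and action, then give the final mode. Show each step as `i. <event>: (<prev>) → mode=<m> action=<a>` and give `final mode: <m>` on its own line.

1. arrived: (SEEK) → mode=RETURN action=arm_extend
2. target_lost: (RETURN) → mode=PATROL action=arm_retract
3. arrived: (PATROL) → mode=ALIGN action=arm_extend
4. target_lost: (ALIGN) → mode=RETURN action=arm_extend
5. target_lost: (RETURN) → mode=PATROL action=arm_retract

final mode: PATROL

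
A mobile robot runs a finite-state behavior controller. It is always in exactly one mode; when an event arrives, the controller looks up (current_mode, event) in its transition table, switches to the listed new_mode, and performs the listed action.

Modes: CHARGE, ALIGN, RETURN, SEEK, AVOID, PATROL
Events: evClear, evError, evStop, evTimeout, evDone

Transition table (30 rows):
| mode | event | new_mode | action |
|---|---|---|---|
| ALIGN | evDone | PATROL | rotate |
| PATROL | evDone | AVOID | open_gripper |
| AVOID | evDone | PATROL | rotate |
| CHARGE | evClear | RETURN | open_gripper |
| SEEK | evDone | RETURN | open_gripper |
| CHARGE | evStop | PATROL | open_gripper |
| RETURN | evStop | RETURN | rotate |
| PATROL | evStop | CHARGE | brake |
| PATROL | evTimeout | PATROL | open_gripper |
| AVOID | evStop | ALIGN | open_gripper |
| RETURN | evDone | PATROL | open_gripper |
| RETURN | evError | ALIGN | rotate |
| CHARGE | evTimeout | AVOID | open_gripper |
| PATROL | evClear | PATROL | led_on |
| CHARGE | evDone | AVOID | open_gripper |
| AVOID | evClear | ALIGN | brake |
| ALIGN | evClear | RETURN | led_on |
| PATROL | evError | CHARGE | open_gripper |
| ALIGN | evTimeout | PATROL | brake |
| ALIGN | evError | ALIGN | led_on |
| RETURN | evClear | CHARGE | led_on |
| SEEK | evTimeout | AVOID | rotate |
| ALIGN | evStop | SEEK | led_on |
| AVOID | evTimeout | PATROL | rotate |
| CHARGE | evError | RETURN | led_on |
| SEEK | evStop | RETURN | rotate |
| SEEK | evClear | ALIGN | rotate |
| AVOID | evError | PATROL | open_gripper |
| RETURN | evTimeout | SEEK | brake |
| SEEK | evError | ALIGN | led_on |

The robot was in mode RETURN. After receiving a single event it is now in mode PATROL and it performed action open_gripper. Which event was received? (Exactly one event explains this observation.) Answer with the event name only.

evDone

try evClear: (RETURN, evClear) → (CHARGE, led_on)
try evError: (RETURN, evError) → (ALIGN, rotate)
try evStop: (RETURN, evStop) → (RETURN, rotate)
try evTimeout: (RETURN, evTimeout) → (SEEK, brake)
try evDone: (RETURN, evDone) → (PATROL, open_gripper)  ← matches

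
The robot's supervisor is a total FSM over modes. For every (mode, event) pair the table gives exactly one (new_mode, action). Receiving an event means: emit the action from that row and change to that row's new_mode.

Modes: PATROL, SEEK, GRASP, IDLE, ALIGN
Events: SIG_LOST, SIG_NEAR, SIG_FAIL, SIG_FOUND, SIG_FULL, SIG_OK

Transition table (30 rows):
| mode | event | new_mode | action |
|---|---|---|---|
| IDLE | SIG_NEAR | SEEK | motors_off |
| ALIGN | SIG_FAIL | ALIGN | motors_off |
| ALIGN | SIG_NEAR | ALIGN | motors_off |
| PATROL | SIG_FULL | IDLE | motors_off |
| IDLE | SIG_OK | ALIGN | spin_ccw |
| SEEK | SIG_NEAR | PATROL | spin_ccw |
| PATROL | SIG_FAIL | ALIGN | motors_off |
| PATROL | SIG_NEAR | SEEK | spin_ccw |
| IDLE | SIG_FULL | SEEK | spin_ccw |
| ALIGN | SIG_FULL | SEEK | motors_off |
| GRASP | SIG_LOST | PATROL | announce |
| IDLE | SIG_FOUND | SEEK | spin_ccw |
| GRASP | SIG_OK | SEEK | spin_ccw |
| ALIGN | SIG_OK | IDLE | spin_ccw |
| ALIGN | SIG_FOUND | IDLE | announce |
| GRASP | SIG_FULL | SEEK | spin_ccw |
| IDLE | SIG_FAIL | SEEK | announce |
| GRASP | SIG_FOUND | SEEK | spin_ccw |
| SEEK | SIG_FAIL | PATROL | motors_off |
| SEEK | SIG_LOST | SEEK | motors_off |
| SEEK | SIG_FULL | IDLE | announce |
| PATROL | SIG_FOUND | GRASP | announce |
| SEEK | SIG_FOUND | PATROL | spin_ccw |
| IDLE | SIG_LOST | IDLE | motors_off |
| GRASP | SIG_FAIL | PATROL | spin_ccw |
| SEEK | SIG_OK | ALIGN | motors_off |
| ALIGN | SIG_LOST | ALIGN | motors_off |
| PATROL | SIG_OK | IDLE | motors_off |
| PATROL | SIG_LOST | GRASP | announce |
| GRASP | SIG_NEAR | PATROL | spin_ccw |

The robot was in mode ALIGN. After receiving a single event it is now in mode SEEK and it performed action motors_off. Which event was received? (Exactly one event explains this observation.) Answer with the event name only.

try SIG_LOST: (ALIGN, SIG_LOST) → (ALIGN, motors_off)
try SIG_NEAR: (ALIGN, SIG_NEAR) → (ALIGN, motors_off)
try SIG_FAIL: (ALIGN, SIG_FAIL) → (ALIGN, motors_off)
try SIG_FOUND: (ALIGN, SIG_FOUND) → (IDLE, announce)
try SIG_FULL: (ALIGN, SIG_FULL) → (SEEK, motors_off)  ← matches
try SIG_OK: (ALIGN, SIG_OK) → (IDLE, spin_ccw)

SIG_FULL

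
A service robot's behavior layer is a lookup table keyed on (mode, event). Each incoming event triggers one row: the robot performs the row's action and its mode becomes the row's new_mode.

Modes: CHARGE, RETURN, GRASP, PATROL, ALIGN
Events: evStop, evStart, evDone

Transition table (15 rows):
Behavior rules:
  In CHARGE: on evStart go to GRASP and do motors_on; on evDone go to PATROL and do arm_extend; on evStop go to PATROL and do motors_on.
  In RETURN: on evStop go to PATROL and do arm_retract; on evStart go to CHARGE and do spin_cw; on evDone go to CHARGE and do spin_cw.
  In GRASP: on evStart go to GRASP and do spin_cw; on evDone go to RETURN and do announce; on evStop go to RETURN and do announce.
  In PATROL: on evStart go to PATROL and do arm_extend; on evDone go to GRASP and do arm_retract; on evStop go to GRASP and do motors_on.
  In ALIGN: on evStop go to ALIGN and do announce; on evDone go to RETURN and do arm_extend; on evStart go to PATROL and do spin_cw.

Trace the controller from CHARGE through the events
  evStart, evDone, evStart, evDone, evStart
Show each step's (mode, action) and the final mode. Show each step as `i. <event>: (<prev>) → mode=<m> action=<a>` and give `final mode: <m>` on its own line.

1. evStart: (CHARGE) → mode=GRASP action=motors_on
2. evDone: (GRASP) → mode=RETURN action=announce
3. evStart: (RETURN) → mode=CHARGE action=spin_cw
4. evDone: (CHARGE) → mode=PATROL action=arm_extend
5. evStart: (PATROL) → mode=PATROL action=arm_extend

final mode: PATROL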